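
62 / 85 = 0.73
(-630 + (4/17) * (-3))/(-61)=10722/1037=10.34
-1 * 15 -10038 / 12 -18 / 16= -6821 / 8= -852.62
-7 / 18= -0.39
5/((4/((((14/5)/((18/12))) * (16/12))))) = 3.11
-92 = -92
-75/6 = -25/2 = -12.50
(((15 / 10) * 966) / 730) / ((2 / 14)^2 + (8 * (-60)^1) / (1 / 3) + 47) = -7889 / 5536320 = -0.00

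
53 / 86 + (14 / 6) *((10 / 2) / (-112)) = 0.51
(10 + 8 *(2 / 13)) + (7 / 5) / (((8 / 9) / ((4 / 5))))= 8119 / 650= 12.49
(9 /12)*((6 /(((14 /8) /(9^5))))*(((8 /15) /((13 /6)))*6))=102036672 /455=224256.42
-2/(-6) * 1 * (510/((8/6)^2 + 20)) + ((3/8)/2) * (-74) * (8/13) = -933/1274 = -0.73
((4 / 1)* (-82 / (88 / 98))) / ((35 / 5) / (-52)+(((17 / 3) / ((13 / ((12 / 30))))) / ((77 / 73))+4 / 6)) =-7312760 / 13961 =-523.80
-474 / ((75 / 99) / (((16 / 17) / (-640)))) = 7821 / 8500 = 0.92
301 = 301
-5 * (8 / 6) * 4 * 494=-39520 / 3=-13173.33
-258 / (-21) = 86 / 7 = 12.29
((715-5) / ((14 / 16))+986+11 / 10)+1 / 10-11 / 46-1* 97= 2739237 / 1610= 1701.39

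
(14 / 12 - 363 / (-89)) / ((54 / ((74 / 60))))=103637 / 865080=0.12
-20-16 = -36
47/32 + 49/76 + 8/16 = 1589/608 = 2.61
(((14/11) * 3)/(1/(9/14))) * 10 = 270/11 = 24.55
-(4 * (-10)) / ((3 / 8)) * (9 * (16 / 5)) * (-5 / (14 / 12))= -92160 / 7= -13165.71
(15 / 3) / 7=5 / 7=0.71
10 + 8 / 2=14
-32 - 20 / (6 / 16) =-256 / 3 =-85.33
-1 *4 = -4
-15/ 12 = -5/ 4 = -1.25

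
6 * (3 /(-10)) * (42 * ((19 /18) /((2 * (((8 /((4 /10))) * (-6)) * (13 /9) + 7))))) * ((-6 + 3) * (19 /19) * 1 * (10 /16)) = -3591 /7984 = -0.45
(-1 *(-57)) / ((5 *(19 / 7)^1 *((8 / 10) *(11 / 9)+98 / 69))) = 4347 / 2482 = 1.75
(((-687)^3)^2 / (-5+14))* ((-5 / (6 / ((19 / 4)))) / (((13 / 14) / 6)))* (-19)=147595514468878705635 / 26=5676750556495334832.12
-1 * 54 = -54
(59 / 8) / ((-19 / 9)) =-531 / 152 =-3.49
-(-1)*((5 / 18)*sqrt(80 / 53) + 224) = 10*sqrt(265) / 477 + 224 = 224.34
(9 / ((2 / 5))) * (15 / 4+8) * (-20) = -10575 / 2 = -5287.50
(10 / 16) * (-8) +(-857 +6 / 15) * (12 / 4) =-2574.80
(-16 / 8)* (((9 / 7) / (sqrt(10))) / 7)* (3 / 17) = -27* sqrt(10) / 4165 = -0.02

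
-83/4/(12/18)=-249/8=-31.12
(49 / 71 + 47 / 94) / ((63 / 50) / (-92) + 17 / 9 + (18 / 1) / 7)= 24488100 / 91492801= 0.27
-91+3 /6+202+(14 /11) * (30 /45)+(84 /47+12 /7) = 2515567 /21714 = 115.85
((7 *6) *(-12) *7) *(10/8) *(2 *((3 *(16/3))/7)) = -20160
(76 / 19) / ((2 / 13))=26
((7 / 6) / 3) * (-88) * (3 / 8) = -77 / 6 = -12.83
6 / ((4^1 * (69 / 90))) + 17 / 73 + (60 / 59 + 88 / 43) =5.25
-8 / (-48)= 1 / 6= 0.17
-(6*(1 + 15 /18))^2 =-121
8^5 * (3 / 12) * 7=57344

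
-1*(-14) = 14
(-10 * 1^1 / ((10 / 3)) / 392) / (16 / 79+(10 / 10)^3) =-237 / 37240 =-0.01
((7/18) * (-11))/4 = -77/72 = -1.07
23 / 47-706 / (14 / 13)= -215522 / 329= -655.08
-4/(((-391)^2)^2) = -0.00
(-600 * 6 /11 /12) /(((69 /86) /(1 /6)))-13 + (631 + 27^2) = 1018073 /759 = 1341.33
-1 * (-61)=61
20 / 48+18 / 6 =41 / 12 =3.42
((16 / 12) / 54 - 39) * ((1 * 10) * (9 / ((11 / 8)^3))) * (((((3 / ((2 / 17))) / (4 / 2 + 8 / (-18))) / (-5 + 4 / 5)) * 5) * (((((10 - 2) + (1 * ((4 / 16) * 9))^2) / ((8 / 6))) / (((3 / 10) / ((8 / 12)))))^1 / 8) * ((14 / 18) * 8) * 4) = 529720000 / 297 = 1783569.02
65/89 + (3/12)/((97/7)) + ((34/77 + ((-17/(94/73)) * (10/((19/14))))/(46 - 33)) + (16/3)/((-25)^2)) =-363731122682659/57877337017500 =-6.28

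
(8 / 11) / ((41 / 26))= 208 / 451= 0.46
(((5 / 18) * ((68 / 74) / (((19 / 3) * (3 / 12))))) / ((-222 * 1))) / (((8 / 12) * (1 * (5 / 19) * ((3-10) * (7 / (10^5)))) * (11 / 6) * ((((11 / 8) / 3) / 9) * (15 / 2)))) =97920000 / 8116801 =12.06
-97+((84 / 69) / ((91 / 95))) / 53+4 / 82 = -96.93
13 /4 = 3.25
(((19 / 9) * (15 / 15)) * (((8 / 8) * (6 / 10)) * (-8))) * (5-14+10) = -152 / 15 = -10.13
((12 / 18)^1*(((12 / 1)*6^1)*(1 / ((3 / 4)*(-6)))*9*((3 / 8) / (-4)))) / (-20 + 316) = 9 / 296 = 0.03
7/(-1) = -7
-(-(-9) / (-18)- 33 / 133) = 199 / 266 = 0.75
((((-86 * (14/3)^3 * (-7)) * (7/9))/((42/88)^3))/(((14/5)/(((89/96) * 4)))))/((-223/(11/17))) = -125509679680/74618253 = -1682.02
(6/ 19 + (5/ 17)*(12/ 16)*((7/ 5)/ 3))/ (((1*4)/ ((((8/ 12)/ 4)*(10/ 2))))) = 2705/ 31008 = 0.09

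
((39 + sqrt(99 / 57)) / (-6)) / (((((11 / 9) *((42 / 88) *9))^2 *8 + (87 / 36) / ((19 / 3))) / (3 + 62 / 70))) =-67184 / 587545 - 272 *sqrt(627) / 1762635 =-0.12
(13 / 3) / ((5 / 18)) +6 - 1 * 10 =58 / 5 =11.60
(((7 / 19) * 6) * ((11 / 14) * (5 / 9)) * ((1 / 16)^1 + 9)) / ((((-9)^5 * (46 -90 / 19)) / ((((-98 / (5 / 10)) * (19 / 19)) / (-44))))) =-725 / 45349632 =-0.00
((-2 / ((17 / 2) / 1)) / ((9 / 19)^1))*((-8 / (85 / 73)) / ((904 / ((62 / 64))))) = 0.00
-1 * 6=-6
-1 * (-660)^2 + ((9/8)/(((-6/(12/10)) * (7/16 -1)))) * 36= -2177928/5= -435585.60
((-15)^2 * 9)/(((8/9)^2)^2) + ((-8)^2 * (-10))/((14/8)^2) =609072185/200704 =3034.68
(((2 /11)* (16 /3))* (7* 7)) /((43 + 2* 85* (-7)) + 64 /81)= -42336 /1021273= -0.04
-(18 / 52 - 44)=1135 / 26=43.65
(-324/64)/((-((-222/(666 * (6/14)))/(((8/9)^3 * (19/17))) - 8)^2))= 479084544/7649776369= 0.06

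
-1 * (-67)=67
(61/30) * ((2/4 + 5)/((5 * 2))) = 671/600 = 1.12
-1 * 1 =-1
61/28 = 2.18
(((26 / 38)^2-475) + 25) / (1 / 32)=-5192992 / 361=-14385.02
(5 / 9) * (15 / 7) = 25 / 21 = 1.19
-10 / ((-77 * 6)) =5 / 231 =0.02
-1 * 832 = -832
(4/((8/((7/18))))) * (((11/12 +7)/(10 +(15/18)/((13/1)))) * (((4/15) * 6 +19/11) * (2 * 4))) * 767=80894723/25905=3122.75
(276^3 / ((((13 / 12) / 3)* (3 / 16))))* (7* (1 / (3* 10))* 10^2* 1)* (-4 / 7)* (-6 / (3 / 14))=1507041607680 / 13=115926277513.85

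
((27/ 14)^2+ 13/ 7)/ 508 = 1093/ 99568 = 0.01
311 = 311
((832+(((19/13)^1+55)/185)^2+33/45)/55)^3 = 2267460691632156200663724857/653076808022401927734375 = 3471.97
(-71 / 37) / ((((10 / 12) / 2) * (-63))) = 284 / 3885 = 0.07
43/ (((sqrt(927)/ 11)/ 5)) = 2365 * sqrt(103)/ 309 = 77.68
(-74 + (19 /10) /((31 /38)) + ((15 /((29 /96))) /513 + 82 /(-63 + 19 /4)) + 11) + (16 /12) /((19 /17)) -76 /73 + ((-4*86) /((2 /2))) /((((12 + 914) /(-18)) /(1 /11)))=-1358830763257604 /22195095041955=-61.22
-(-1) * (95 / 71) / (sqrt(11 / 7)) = 95 * sqrt(77) / 781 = 1.07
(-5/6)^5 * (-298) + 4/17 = 7931177/66096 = 119.99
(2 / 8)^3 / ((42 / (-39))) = -13 / 896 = -0.01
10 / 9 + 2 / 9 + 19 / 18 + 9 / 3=97 / 18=5.39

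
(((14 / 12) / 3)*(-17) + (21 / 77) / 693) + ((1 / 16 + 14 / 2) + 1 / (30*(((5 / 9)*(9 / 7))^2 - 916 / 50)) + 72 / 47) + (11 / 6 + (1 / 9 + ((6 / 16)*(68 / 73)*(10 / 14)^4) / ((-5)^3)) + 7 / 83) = 347411341338448543 / 86638836187385328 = 4.01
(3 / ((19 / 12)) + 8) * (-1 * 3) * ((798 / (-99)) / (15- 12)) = 2632 / 33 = 79.76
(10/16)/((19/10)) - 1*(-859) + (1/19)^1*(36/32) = 130627/152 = 859.39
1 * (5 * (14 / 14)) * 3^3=135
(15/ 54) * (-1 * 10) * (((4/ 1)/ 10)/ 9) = -10/ 81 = -0.12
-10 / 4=-5 / 2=-2.50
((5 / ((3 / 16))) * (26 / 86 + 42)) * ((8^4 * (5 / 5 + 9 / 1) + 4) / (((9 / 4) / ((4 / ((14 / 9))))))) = 6812664320 / 129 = 52811351.32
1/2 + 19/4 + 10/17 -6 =-0.16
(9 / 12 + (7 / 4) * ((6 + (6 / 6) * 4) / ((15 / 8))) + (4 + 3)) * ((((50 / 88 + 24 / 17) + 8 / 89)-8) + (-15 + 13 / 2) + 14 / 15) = -552584347 / 2396592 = -230.57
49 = 49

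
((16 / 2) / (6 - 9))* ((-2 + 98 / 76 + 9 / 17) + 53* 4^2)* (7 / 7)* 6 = -4381528 / 323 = -13565.10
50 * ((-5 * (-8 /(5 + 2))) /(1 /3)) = 6000 /7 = 857.14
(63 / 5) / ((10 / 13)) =819 / 50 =16.38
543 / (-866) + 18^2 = 280041 / 866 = 323.37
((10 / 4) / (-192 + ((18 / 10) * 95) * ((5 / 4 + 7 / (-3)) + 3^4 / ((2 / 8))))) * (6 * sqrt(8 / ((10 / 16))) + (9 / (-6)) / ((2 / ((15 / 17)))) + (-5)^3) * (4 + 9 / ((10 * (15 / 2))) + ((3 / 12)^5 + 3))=-311545573 / 7663245312 + 182297 * sqrt(5) / 58695200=-0.03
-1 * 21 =-21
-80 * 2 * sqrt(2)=-160 * sqrt(2)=-226.27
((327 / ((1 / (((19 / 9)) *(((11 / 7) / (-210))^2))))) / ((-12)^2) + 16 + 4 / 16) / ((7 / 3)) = 15169768591 / 2178187200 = 6.96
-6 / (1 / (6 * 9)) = -324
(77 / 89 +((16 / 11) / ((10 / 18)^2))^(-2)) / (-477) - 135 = -9626275697537 / 71304738048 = -135.00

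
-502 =-502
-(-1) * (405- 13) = 392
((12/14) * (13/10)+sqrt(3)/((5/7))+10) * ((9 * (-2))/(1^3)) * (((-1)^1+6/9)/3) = 14 * sqrt(3)/5+778/35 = 27.08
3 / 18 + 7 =43 / 6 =7.17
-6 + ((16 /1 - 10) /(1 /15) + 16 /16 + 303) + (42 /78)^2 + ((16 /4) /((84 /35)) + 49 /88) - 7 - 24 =16040051 /44616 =359.51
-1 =-1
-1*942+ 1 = -941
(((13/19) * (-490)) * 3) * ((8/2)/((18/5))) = -63700/57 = -1117.54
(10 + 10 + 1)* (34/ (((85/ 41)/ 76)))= 130872/ 5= 26174.40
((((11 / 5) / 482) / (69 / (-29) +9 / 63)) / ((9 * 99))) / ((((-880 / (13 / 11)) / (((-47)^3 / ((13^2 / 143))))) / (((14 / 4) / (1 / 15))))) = -147532483 / 10398706560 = -0.01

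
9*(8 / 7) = 72 / 7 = 10.29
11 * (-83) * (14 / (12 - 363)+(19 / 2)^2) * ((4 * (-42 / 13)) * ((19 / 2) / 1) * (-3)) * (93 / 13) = -476767289845 / 2197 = -217008324.92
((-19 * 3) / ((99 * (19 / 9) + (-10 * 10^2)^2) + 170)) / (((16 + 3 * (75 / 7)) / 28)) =-11172 / 337127723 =-0.00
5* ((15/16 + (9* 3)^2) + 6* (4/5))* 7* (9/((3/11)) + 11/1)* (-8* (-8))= 72415728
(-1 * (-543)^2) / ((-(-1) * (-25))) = 294849 / 25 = 11793.96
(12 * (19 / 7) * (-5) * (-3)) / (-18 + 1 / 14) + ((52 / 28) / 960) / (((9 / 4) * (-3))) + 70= 486709537 / 11385360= 42.75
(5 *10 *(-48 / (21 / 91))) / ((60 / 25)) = -13000 / 3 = -4333.33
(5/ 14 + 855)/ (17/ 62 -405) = -371225/ 175651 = -2.11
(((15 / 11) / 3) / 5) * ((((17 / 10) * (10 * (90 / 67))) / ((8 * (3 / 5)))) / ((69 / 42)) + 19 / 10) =36952 / 84755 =0.44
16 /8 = 2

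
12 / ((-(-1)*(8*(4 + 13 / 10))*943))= 15 / 49979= 0.00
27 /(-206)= -0.13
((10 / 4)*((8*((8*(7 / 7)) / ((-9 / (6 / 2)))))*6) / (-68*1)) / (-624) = -5 / 663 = -0.01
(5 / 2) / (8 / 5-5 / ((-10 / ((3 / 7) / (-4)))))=700 / 433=1.62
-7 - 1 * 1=-8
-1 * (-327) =327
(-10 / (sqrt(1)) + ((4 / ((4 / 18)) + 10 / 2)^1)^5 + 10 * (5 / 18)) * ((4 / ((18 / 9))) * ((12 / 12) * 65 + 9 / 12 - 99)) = -3852146963 / 9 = -428016329.22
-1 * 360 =-360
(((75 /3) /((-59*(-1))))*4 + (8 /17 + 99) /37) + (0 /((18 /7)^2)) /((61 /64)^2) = 162669 /37111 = 4.38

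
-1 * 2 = -2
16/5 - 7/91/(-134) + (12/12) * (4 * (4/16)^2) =60109/17420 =3.45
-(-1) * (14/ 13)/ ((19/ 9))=126/ 247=0.51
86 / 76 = 43 / 38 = 1.13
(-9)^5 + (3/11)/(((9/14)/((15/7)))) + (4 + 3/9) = -1948444/33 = -59043.76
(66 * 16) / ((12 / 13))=1144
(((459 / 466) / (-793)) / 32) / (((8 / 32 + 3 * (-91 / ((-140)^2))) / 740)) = -14860125 / 122132309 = -0.12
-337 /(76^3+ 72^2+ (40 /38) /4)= -6403 /8439045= -0.00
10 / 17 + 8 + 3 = 11.59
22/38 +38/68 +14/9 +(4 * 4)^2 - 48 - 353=-827371/5814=-142.31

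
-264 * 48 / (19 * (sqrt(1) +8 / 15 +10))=-190080 / 3287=-57.83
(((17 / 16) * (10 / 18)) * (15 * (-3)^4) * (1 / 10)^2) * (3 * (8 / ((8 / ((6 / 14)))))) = 4131 / 448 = 9.22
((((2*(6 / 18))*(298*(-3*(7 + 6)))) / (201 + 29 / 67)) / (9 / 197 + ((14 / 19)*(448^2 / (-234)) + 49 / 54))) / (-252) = -0.00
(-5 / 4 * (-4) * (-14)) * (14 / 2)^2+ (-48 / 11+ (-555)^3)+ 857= -1880520976 / 11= -170956452.36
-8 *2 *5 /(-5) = 16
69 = 69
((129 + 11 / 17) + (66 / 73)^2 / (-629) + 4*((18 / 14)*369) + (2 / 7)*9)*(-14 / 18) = -47629473734 / 30167469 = -1578.84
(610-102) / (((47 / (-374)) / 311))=-59087512 / 47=-1257181.11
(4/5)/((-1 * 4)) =-1/5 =-0.20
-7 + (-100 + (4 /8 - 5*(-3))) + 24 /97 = -17703 /194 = -91.25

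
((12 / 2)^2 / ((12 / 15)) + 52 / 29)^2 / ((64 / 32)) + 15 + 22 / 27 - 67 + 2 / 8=94811905 / 90828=1043.86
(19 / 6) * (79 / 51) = 1501 / 306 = 4.91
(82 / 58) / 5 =41 / 145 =0.28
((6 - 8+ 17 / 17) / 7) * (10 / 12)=-5 / 42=-0.12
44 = 44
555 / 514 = 1.08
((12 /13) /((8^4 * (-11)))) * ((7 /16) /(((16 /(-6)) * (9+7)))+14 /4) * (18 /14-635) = 0.05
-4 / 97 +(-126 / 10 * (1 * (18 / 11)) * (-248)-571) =24232999 / 5335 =4542.27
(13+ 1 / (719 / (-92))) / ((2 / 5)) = 46275 / 1438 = 32.18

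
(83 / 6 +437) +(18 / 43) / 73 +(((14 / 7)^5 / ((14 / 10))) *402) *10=12173466521 / 131838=92336.55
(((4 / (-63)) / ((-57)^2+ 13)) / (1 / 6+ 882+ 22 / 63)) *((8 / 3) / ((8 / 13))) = -52 / 544086921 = -0.00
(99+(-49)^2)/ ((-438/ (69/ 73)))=-28750/ 5329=-5.40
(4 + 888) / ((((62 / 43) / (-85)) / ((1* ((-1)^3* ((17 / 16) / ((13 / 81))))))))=1122344505 / 3224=348121.74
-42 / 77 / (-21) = 2 / 77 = 0.03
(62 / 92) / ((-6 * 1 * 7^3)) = -31 / 94668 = -0.00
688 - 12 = 676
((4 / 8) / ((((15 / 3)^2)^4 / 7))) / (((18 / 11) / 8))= 154 / 3515625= 0.00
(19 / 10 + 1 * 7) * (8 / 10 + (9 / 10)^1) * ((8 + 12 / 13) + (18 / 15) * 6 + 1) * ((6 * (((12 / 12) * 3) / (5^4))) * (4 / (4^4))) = 15155721 / 130000000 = 0.12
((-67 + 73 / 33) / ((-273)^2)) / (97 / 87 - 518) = 62002 / 36866440611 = 0.00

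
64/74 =32/37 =0.86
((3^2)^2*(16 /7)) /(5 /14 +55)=2592 /775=3.34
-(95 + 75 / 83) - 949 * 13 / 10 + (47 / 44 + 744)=-10673617 / 18260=-584.54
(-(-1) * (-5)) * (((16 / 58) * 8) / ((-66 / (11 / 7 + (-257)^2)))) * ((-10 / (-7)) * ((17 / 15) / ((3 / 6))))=1676803840 / 46893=35758.08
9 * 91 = 819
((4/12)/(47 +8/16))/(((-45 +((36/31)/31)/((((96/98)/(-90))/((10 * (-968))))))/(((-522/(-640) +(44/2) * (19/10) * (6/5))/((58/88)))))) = 287393777/17617318605000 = 0.00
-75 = -75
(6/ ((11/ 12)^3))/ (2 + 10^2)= 1728/ 22627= 0.08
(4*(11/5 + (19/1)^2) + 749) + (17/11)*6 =121609/55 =2211.07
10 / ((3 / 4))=13.33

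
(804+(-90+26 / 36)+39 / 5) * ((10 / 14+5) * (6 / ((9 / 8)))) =4161728 / 189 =22019.72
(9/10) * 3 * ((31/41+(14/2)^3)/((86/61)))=11606409/17630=658.33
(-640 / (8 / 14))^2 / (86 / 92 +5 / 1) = 8243200 / 39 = 211364.10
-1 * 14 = -14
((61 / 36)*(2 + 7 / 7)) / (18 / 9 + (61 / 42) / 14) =2.42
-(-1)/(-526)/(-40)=1/21040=0.00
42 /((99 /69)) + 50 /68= 11223 /374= 30.01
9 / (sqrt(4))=9 / 2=4.50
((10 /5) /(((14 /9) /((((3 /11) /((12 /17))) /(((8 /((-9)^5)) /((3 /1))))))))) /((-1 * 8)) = 27103491 /19712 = 1374.97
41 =41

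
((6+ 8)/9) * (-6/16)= -7/12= -0.58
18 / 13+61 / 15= 1063 / 195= 5.45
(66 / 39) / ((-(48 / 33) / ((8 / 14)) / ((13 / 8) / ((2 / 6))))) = -363 / 112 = -3.24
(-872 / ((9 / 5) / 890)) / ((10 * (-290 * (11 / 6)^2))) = 155216 / 3509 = 44.23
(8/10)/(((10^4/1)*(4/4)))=1/12500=0.00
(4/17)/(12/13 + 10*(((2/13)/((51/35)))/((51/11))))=1989/9728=0.20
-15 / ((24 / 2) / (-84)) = 105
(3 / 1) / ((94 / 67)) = 201 / 94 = 2.14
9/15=0.60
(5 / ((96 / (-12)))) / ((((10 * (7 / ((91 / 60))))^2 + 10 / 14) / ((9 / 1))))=-10647 / 4033352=-0.00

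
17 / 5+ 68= 357 / 5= 71.40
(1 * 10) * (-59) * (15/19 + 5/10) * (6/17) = -86730/323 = -268.51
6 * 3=18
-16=-16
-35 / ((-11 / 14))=490 / 11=44.55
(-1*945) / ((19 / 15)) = -14175 / 19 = -746.05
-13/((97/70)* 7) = -130/97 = -1.34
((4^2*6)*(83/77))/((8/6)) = 5976/77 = 77.61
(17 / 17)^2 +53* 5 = 266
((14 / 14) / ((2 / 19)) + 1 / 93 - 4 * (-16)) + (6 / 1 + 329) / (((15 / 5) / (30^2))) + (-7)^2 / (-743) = 13899048925 / 138198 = 100573.44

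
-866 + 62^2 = 2978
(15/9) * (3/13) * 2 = 10/13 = 0.77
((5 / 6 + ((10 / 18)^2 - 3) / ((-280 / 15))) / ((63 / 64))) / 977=11824 / 11633139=0.00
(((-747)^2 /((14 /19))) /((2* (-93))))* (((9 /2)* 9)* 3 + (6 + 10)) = -971865675 /1736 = -559830.46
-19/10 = -1.90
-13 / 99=-0.13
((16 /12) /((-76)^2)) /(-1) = -1 /4332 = -0.00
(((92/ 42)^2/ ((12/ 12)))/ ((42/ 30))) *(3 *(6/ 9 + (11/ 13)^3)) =88734460/ 6782139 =13.08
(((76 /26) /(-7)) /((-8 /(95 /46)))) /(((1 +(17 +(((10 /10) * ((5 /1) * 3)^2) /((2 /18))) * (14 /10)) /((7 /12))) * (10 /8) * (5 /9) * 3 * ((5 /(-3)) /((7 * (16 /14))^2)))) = -103968 /255876725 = -0.00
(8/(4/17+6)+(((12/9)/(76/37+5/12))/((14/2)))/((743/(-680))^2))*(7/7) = 302772792828/224676766363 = 1.35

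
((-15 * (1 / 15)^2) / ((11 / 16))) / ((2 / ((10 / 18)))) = -8 / 297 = -0.03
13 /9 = 1.44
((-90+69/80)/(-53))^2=50851161/17977600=2.83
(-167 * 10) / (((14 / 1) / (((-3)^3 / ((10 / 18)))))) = 40581 / 7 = 5797.29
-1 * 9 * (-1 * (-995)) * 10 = -89550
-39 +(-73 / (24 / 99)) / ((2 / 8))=-2487 / 2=-1243.50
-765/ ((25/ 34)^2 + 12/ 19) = -16802460/ 25747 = -652.60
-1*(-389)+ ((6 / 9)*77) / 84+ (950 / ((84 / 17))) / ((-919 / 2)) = 45066179 / 115794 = 389.19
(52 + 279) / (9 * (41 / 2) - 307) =-662 / 245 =-2.70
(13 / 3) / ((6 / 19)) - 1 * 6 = 139 / 18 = 7.72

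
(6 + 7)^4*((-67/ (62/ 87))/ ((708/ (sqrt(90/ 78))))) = -4268771*sqrt(195)/ 14632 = -4073.96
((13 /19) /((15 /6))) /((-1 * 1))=-26 /95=-0.27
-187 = -187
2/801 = 0.00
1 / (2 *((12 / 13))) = 13 / 24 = 0.54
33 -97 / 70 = 31.61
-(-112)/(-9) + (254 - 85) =1409/9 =156.56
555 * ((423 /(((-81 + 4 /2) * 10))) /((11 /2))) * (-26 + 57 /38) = 1323.76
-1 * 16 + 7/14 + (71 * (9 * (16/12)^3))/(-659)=-70375/3954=-17.80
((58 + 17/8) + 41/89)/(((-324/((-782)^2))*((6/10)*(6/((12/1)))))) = -381168.66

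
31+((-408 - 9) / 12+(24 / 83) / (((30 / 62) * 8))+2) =-2781 / 1660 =-1.68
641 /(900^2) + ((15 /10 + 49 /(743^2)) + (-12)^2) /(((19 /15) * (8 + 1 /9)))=8783830377523283 /620210490030000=14.16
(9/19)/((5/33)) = 297/95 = 3.13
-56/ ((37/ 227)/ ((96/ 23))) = -1220352/ 851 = -1434.02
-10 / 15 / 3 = -2 / 9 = -0.22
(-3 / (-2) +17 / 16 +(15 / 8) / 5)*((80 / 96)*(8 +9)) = 3995 / 96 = 41.61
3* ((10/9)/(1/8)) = 80/3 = 26.67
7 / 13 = 0.54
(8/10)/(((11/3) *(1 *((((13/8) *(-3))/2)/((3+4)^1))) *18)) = -224/6435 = -0.03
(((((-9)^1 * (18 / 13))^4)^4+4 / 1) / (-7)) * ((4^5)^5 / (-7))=253361146651893113821419140950755245077036552683520 / 32605413849975812209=7770523871209230660594006000000.00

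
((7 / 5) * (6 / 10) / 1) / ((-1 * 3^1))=-7 / 25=-0.28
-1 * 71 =-71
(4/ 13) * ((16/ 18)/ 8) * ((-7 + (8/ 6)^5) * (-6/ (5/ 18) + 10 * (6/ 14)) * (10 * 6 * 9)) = 2188064/ 2457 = 890.54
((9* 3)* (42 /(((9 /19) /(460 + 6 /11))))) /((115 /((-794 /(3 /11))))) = -27911986.02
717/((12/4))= 239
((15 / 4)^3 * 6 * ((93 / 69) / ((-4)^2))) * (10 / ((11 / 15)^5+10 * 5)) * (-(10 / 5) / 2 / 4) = -1191744140625 / 898033073152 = -1.33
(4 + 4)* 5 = 40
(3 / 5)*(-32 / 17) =-96 / 85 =-1.13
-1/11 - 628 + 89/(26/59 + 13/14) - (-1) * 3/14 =-562.88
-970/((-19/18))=17460/19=918.95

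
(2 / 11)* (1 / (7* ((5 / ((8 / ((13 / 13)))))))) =16 / 385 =0.04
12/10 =6/5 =1.20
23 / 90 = 0.26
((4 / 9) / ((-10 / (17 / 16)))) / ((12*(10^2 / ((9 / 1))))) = -17 / 48000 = -0.00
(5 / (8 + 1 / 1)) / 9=5 / 81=0.06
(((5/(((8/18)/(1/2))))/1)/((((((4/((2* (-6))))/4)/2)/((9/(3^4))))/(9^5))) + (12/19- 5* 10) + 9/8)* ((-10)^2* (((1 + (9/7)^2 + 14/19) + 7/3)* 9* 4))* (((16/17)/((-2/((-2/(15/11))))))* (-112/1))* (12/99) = 22038581884979200/128877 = 171004771099.41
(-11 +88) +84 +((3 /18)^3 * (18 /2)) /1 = 3865 /24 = 161.04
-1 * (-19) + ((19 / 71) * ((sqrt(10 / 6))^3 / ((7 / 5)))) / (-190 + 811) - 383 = -364 + 475 * sqrt(15) / 2777733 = -364.00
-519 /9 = -57.67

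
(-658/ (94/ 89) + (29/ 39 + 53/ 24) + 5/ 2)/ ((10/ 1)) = -12845/ 208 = -61.75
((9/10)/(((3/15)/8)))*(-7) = -252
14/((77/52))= 104/11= 9.45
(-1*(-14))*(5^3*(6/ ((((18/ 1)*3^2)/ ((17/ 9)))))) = 29750/ 243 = 122.43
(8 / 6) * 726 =968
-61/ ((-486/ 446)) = 13603/ 243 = 55.98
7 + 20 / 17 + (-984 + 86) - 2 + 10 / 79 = -1197549 / 1343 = -891.70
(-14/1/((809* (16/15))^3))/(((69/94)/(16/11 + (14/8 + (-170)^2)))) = -470703137625/548688722481152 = -0.00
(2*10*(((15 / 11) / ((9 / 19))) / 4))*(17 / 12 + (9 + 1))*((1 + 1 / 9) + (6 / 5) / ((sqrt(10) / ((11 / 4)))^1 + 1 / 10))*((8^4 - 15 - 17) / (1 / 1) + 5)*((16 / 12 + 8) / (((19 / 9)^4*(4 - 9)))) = -758582042400*sqrt(10) / 36304687 - 25588447310790 / 399351557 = -130150.40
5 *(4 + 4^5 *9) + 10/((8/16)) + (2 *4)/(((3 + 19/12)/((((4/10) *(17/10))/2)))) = 63415816/1375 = 46120.59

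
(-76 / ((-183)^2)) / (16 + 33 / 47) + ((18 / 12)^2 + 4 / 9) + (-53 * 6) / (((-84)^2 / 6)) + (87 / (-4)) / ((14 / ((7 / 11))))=54232688987 / 37785861960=1.44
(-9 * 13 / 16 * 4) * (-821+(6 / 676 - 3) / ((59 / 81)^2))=8753433381 / 362024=24179.15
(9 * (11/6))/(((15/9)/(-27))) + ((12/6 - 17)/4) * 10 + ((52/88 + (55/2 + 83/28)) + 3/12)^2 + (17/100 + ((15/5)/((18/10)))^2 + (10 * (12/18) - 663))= 58242641/2668050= 21.83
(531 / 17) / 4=531 / 68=7.81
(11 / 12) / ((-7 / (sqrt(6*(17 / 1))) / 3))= -11*sqrt(102) / 28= -3.97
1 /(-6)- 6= -37 /6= -6.17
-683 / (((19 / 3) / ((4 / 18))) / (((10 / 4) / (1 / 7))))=-23905 / 57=-419.39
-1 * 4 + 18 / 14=-19 / 7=-2.71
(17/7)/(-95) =-17/665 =-0.03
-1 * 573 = -573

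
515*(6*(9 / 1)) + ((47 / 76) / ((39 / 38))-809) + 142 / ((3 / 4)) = 2120893 / 78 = 27190.94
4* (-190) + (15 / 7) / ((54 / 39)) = -31855 / 42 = -758.45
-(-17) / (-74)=-17 / 74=-0.23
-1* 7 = -7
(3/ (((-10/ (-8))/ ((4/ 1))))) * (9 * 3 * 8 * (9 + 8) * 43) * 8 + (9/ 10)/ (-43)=1042871499/ 86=12126412.78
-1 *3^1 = -3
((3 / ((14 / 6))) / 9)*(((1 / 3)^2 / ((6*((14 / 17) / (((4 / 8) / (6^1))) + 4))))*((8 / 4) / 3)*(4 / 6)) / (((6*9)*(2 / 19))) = 323 / 21677544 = 0.00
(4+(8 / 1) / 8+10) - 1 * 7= 8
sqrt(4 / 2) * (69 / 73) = 69 * sqrt(2) / 73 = 1.34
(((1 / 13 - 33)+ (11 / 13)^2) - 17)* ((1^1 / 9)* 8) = -7392 / 169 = -43.74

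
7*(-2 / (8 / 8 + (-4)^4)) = -14 / 257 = -0.05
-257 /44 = -5.84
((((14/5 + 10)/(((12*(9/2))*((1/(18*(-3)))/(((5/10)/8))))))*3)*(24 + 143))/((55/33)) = -6012/25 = -240.48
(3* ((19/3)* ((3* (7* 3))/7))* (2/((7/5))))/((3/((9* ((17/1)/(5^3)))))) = 17442/175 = 99.67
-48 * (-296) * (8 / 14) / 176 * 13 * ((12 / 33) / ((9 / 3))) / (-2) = -30784 / 847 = -36.34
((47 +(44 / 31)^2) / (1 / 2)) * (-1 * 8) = -753648 / 961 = -784.23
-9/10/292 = -9/2920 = -0.00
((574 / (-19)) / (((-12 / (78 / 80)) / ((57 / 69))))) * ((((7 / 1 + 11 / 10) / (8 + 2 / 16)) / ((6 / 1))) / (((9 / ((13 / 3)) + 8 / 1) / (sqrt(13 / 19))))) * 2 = 100737 * sqrt(247) / 28623500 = 0.06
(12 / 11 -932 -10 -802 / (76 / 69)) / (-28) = 697659 / 11704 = 59.61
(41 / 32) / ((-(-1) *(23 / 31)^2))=2.33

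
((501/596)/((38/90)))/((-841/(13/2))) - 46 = -876453613/19046968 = -46.02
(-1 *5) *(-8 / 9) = 40 / 9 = 4.44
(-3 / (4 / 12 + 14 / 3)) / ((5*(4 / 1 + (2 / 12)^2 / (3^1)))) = -0.03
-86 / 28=-43 / 14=-3.07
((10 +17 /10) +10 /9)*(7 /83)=8071 /7470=1.08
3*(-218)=-654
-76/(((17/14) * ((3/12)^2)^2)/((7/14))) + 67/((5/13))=-666153/85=-7837.09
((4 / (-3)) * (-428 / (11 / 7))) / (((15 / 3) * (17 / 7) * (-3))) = -83888 / 8415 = -9.97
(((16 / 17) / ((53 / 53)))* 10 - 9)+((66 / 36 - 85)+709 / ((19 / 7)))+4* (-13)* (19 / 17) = 233215 / 1938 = 120.34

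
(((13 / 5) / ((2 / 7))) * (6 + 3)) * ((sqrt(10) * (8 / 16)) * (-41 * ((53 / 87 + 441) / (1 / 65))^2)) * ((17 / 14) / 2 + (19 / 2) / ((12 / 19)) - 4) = -81314778257006125 * sqrt(10) / 5046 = -50959157099420.52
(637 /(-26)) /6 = -49 /12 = -4.08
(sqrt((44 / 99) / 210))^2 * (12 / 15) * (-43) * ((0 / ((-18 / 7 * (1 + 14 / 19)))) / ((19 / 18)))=0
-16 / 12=-4 / 3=-1.33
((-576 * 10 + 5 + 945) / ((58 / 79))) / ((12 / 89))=-16909555 / 348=-48590.68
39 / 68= 0.57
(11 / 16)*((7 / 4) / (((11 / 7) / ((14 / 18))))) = 0.60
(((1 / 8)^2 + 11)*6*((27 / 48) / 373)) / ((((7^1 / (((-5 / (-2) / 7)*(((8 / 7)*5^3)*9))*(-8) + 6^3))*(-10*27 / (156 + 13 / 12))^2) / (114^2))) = -28371329771395 / 131009536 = -216559.27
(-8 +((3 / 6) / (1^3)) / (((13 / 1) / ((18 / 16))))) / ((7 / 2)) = -1655 / 728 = -2.27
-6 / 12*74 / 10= -37 / 10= -3.70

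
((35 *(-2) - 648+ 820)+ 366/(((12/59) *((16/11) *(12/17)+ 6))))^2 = 885610862761/6906384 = 128230.76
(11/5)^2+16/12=463/75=6.17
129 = 129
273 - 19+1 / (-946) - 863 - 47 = -620577 / 946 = -656.00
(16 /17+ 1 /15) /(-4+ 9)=257 /1275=0.20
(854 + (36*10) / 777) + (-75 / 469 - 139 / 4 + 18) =58136257 / 69412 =837.55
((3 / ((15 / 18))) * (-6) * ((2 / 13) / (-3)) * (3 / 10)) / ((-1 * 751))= -108 / 244075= -0.00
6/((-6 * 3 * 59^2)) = -1/10443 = -0.00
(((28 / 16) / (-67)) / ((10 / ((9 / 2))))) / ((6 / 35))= -147 / 2144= -0.07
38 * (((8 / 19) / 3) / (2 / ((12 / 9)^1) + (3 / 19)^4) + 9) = 405464522 / 1173375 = 345.55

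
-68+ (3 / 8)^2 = -4343 / 64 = -67.86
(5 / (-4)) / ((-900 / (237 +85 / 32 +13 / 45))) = 345521 / 1036800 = 0.33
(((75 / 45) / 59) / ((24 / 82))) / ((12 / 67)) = 13735 / 25488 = 0.54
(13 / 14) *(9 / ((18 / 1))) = 13 / 28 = 0.46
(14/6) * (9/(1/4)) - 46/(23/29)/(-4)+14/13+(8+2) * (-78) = -17691/26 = -680.42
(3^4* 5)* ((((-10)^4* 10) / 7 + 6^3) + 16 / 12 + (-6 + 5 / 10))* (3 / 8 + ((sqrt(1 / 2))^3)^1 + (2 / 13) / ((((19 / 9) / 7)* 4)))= 82201095* sqrt(2) / 56 + 81625687335 / 27664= 5026501.58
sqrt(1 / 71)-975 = -975 + sqrt(71) / 71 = -974.88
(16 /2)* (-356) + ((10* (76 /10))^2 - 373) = 2555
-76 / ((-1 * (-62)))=-38 / 31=-1.23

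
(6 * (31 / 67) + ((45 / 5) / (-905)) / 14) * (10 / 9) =785339 / 254667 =3.08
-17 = -17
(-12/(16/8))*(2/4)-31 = -34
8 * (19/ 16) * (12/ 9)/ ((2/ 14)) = 266/ 3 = 88.67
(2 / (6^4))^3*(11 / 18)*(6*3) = 11 / 272097792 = 0.00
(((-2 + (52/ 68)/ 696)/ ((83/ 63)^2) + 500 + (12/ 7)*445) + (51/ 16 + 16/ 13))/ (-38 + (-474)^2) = 6260955865695/ 1110830262689056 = 0.01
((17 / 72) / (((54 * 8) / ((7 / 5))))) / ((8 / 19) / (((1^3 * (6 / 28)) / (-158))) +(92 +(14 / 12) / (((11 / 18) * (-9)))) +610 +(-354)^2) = 24871 / 4085950884480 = 0.00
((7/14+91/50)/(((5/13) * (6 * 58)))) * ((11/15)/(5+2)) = 143/78750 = 0.00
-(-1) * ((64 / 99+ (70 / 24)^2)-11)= -325 / 176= -1.85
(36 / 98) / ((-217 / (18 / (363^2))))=-36 / 155677753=-0.00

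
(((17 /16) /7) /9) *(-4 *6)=-17 /42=-0.40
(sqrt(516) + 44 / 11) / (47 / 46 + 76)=184 / 3543 + 92 * sqrt(129) / 3543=0.35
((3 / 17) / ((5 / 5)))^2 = 9 / 289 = 0.03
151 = 151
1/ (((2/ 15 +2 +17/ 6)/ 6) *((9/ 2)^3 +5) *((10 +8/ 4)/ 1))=0.00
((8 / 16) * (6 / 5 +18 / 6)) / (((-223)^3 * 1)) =-21 / 110895670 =-0.00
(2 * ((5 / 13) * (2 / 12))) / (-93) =-5 / 3627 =-0.00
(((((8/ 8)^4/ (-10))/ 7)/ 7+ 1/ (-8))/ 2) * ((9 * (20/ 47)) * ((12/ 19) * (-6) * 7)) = 40338/ 6251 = 6.45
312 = 312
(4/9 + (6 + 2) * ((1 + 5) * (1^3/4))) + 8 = 184/9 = 20.44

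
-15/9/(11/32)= -4.85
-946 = -946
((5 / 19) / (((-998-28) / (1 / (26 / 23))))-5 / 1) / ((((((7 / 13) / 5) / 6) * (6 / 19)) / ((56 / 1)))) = -25343350 / 513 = -49402.24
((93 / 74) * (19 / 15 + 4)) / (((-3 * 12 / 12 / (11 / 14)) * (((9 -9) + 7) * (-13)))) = 26939 / 1414140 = 0.02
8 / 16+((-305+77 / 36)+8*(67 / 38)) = -197167 / 684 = -288.26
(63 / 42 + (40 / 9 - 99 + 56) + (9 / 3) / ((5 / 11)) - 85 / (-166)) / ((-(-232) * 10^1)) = -0.01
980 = 980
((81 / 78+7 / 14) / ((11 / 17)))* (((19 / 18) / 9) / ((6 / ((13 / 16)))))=1615 / 42768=0.04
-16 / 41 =-0.39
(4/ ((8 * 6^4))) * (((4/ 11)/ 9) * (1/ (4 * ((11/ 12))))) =1/ 235224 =0.00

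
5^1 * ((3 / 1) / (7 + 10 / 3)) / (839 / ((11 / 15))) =33 / 26009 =0.00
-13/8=-1.62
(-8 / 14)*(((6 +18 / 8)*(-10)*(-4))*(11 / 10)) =-1452 / 7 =-207.43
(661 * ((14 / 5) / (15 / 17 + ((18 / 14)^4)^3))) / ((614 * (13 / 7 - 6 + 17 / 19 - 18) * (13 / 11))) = -144802660722480047 / 25678841325762605760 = -0.01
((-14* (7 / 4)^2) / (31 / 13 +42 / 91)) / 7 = -637 / 296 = -2.15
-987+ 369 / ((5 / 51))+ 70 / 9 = 125306 / 45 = 2784.58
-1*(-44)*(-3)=-132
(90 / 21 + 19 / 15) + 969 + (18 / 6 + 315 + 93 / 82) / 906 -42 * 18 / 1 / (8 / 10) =77758607 / 2600220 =29.90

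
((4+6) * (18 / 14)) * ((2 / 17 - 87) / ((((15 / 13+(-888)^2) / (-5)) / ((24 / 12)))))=822900 / 58089493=0.01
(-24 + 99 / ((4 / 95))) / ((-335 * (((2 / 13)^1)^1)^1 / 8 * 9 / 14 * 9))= -564746 / 9045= -62.44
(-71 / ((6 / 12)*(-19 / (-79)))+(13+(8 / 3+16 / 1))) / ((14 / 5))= -159245 / 798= -199.56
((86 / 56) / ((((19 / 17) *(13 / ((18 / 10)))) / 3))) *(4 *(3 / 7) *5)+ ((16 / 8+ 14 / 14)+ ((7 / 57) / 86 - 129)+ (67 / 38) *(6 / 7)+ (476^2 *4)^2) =2564841503709106435 / 3122574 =821386940296.40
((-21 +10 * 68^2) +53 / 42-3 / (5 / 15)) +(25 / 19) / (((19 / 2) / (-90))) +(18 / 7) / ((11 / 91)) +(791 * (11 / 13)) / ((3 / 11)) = 35177913339 / 722722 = 48674.20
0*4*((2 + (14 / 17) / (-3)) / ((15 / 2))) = 0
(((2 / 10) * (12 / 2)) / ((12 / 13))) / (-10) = -13 / 100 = -0.13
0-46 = -46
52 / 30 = 26 / 15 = 1.73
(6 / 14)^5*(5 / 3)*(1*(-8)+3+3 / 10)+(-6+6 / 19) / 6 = -677385 / 638666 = -1.06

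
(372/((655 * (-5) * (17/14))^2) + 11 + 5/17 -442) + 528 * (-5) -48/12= -9530683045838/3099705625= -3074.71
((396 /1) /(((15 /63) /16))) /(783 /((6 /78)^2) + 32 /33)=4390848 /21834115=0.20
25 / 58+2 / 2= 83 / 58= 1.43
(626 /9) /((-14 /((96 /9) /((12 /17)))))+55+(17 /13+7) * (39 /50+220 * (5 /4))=418492127 /184275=2271.02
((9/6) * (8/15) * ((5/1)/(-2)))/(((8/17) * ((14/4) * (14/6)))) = -51/98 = -0.52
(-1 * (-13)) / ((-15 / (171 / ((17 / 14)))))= -10374 / 85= -122.05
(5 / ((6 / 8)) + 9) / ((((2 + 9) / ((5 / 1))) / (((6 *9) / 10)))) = 423 / 11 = 38.45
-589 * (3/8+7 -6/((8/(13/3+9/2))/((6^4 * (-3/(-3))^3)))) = 40422481/8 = 5052810.12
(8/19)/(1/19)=8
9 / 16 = 0.56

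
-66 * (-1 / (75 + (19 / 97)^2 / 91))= 28255227 / 32108393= 0.88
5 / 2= 2.50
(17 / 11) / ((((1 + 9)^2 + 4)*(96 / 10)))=85 / 54912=0.00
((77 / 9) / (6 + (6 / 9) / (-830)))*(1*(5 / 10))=415 / 582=0.71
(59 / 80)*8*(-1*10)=-59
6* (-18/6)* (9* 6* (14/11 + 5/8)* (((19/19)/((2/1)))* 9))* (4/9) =-40581/11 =-3689.18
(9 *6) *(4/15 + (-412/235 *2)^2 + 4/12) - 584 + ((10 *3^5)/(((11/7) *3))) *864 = 270608876534/607475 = 445465.04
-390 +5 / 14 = -5455 / 14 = -389.64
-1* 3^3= -27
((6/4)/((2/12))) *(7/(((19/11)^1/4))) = 2772/19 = 145.89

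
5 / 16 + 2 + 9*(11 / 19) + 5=3807 / 304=12.52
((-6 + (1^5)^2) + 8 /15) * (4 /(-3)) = 268 /45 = 5.96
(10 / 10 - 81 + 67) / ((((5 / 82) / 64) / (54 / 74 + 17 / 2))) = -125937.82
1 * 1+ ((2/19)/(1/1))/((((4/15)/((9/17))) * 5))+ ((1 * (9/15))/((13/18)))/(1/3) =148397/41990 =3.53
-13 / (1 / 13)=-169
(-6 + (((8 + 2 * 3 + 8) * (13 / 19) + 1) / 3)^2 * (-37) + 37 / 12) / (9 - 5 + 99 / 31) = -427973755 / 2898108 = -147.67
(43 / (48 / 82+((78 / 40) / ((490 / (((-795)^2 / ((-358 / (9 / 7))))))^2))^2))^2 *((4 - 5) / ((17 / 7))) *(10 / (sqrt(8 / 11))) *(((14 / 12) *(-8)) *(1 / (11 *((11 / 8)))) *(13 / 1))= 536575881908868252298884877433666070984891672339666698240 *sqrt(22) / 107806787862137399524874572107570850136136270504521697646971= 0.02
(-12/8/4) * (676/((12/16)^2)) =-1352/3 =-450.67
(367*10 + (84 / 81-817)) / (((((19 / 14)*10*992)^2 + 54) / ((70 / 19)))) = 132156185 / 2278022733099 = 0.00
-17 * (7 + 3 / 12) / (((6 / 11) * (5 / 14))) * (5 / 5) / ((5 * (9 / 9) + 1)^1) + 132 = 9559 / 360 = 26.55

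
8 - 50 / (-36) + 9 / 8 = 757 / 72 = 10.51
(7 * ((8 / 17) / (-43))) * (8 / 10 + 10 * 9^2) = -227024 / 3655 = -62.11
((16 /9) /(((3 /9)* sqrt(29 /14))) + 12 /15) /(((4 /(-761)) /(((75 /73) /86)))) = -38050* sqrt(406) /91031 - 11415 /6278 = -10.24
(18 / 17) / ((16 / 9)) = 81 / 136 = 0.60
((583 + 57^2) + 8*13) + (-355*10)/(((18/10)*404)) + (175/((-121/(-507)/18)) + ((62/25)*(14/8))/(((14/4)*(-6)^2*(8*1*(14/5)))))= 4220380383811/246375360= 17129.88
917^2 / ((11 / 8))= 6727112 / 11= 611555.64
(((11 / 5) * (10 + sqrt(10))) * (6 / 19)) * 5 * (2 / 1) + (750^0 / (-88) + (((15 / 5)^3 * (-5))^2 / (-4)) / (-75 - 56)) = 132 * sqrt(10) / 19 + 22832521 / 219032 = 126.21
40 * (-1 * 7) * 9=-2520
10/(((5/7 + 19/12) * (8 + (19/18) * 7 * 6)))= 2520/30301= 0.08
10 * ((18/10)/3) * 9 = 54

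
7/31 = 0.23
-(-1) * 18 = 18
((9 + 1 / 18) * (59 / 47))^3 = 1468.95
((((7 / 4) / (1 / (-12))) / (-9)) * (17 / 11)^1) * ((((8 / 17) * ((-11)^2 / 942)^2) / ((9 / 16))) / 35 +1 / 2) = 1188895579 / 658867770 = 1.80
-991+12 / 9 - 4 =-2981 / 3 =-993.67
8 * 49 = 392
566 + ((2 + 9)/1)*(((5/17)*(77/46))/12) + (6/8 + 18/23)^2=245530565/431664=568.80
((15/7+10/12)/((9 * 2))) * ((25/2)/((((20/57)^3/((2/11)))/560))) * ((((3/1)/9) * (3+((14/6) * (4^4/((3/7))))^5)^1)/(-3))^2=1663828228202994907942964000000000.00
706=706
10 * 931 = 9310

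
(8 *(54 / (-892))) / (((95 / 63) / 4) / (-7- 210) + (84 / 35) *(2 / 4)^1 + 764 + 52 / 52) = -29529360 / 46717146167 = -0.00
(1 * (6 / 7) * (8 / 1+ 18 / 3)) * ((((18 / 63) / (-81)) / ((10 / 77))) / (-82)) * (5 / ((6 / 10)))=110 / 3321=0.03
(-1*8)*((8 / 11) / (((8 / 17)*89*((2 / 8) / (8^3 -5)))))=-275808 / 979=-281.72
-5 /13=-0.38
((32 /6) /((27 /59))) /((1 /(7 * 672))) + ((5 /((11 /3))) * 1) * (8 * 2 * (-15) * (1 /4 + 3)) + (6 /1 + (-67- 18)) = 15942749 /297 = 53679.29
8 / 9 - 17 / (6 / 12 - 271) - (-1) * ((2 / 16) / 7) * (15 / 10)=0.98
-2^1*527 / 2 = -527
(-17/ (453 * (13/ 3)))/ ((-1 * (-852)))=-17/ 1672476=-0.00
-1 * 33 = -33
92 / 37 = 2.49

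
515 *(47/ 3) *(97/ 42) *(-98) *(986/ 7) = -2315014610/ 9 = -257223845.56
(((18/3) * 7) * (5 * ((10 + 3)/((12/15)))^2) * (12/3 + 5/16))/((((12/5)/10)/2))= 255084375/128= 1992846.68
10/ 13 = 0.77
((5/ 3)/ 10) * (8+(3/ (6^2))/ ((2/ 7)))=199/ 144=1.38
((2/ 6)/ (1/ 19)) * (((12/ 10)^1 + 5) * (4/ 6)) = 1178/ 45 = 26.18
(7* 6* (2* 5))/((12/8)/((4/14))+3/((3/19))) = 1680/97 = 17.32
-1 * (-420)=420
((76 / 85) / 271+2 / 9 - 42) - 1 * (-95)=53.23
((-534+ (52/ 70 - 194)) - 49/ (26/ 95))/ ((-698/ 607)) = 500610503/ 635180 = 788.14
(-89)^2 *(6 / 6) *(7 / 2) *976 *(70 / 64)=118379345 / 4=29594836.25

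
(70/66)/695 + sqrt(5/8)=7/4587 + sqrt(10)/4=0.79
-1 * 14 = -14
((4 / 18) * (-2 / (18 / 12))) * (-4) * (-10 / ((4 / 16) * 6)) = -640 / 81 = -7.90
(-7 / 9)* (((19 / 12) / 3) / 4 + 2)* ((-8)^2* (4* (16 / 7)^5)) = -5150605312 / 194481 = -26483.85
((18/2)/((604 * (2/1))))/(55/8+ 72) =9/95281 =0.00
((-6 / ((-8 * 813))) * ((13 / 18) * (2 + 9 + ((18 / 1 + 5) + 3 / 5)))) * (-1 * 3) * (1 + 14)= -2249 / 2168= -1.04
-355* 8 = -2840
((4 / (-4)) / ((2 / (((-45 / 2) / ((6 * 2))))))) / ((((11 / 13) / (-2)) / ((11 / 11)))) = -195 / 88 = -2.22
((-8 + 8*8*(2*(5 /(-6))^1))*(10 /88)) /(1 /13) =-5590 /33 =-169.39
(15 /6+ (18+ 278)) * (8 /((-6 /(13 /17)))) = -5174 /17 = -304.35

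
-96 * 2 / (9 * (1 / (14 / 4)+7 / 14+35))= -896 / 1503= -0.60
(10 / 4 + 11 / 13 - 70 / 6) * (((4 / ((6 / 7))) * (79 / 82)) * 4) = -717794 / 4797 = -149.63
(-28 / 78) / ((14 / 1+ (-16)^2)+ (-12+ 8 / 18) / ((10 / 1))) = -105 / 78637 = -0.00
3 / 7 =0.43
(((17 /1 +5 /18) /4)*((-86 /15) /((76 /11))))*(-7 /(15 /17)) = 17505257 /615600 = 28.44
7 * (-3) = -21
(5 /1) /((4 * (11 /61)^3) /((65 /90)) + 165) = 14753765 /486970077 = 0.03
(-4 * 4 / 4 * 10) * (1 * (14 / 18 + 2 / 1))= -1000 / 9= -111.11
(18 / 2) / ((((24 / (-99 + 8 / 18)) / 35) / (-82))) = 1272845 / 12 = 106070.42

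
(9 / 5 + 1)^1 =14 / 5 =2.80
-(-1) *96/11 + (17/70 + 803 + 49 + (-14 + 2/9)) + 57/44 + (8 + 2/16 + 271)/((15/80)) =32392961/13860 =2337.15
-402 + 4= -398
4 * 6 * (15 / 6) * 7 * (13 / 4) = 1365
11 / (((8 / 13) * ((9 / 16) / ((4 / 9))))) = 1144 / 81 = 14.12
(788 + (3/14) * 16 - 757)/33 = 241/231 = 1.04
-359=-359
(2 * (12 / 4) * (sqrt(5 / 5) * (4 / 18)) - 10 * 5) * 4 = -584 / 3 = -194.67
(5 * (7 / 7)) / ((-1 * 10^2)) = -1 / 20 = -0.05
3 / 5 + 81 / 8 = 429 / 40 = 10.72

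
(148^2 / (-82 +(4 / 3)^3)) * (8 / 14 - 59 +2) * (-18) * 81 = -34059778128 / 1505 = -22631081.81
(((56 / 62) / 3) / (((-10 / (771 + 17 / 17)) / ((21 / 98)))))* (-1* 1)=772 / 155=4.98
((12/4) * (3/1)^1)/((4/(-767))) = -6903/4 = -1725.75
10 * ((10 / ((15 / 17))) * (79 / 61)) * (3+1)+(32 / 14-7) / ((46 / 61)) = 34227301 / 58926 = 580.85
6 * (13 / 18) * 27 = 117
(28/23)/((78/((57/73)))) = 266/21827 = 0.01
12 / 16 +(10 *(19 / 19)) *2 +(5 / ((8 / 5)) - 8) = 127 / 8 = 15.88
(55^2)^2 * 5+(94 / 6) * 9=45753266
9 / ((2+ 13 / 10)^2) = 100 / 121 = 0.83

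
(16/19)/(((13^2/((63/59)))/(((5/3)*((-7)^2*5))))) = 411600/189449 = 2.17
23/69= 1/3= 0.33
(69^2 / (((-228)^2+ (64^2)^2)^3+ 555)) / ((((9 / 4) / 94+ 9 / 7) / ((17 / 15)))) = 23669576 / 27382963530120490563188475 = 0.00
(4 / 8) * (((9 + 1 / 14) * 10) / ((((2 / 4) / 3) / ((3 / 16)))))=51.03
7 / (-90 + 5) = -7 / 85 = -0.08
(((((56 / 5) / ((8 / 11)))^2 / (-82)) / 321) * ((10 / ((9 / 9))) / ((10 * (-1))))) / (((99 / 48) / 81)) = 38808 / 109675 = 0.35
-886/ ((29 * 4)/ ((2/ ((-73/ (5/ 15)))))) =443/ 6351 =0.07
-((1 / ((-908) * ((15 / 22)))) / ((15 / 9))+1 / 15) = -2237 / 34050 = -0.07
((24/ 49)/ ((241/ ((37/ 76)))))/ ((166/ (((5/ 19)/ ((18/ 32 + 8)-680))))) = -2960/ 1267076212927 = -0.00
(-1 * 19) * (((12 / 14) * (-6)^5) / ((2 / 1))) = 443232 / 7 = 63318.86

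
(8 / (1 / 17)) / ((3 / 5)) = 680 / 3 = 226.67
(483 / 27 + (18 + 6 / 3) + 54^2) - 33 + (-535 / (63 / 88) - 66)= 132778 / 63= 2107.59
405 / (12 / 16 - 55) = -1620 / 217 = -7.47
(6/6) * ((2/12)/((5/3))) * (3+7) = 1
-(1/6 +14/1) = -14.17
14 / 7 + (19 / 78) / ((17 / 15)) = 979 / 442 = 2.21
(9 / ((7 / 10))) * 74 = 6660 / 7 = 951.43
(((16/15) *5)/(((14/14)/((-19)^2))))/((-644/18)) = -8664/161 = -53.81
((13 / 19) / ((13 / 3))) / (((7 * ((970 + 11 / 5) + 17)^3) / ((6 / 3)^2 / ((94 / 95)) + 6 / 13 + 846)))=97435875 / 4916150748811484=0.00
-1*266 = -266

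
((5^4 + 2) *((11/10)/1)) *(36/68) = 62073/170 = 365.14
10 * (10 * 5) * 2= 1000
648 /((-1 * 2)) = -324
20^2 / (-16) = -25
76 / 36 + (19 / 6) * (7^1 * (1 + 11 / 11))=46.44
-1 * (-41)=41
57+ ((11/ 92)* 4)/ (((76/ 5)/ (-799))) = 55691/ 1748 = 31.86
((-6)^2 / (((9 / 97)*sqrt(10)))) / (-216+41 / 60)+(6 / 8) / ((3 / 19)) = 19 / 4- 2328*sqrt(10) / 12919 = 4.18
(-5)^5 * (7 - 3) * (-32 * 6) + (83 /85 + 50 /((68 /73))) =2400054.65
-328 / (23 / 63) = -898.43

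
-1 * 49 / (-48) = 49 / 48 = 1.02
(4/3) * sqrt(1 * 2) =4 * sqrt(2)/3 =1.89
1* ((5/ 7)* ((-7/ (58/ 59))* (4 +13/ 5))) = -1947/ 58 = -33.57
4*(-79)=-316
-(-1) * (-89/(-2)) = 89/2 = 44.50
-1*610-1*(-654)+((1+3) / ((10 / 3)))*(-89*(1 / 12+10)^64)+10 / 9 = -1768698090280441999114992768674768595806029179937854672681962124170736660546927666218585443134564932668310409008280884933431759310169689 / 973685048022722051535956782394543049523684750469301190798179859169280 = -1816499178941040297412548000000000000000000000000000000000000000000.00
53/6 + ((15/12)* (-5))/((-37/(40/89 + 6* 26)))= 696679/19758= 35.26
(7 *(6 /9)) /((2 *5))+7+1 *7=217 /15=14.47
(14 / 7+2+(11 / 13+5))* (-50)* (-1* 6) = 38400 / 13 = 2953.85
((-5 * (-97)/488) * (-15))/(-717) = 2425/116632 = 0.02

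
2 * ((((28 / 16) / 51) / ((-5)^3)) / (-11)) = 7 / 140250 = 0.00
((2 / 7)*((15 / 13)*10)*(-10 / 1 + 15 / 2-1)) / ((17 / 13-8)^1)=50 / 29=1.72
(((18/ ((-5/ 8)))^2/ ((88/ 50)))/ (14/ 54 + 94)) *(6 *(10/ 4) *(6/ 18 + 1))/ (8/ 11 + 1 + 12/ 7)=3919104/ 134885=29.06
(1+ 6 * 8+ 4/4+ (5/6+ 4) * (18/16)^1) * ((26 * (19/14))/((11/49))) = 1533623/176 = 8713.77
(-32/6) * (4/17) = -64/51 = -1.25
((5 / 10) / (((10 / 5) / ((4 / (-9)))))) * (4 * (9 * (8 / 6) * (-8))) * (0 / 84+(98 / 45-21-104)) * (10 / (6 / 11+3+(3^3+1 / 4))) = -62256128 / 36585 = -1701.68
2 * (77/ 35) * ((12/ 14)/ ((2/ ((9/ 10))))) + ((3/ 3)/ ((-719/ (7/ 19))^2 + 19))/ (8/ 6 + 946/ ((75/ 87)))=4567319060436813/ 2691181264188200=1.70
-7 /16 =-0.44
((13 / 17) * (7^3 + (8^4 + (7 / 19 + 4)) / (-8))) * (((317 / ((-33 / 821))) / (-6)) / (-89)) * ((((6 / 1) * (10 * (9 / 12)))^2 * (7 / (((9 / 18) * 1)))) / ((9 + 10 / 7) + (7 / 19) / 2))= 320430897347925 / 62644252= 5115088.57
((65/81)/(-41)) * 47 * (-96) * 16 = 1564160/1107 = 1412.97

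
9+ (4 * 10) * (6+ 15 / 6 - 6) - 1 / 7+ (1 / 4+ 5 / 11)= 33745 / 308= 109.56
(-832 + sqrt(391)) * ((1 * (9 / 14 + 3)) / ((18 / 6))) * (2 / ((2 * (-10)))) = 3536 / 35-17 * sqrt(391) / 140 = 98.63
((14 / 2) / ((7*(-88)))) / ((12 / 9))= -3 / 352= -0.01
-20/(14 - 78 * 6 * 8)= 0.01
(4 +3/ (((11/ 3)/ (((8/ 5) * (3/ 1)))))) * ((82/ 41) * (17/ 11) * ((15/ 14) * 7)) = 22236/ 121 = 183.77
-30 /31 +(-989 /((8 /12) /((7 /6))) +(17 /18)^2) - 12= -8752471 /5022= -1742.83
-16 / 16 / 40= -1 / 40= -0.02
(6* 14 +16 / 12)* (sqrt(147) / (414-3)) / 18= 896* sqrt(3) / 11097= 0.14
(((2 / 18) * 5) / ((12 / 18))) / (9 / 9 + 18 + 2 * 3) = 1 / 30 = 0.03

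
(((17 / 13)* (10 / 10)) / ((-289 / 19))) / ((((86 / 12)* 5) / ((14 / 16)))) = -399 / 190060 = -0.00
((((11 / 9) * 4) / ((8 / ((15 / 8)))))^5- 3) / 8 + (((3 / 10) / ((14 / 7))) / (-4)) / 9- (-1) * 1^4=8844053747 / 10192158720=0.87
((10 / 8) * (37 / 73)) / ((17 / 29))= 5365 / 4964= 1.08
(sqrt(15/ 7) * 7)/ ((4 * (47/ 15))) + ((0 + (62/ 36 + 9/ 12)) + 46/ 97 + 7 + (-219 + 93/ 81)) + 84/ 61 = -131979053/ 639036 + 15 * sqrt(105)/ 188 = -205.71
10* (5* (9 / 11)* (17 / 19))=7650 / 209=36.60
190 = 190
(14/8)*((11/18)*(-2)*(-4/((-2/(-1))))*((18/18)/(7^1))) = 11/18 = 0.61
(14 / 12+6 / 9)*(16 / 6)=44 / 9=4.89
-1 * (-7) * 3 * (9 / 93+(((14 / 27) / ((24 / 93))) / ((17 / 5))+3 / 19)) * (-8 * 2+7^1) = -6401255 / 40052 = -159.82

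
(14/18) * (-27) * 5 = -105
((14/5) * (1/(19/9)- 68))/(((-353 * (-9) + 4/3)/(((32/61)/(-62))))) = 0.00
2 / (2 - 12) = -1 / 5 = -0.20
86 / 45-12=-454 / 45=-10.09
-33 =-33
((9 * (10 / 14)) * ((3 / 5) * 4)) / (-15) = -36 / 35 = -1.03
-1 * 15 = -15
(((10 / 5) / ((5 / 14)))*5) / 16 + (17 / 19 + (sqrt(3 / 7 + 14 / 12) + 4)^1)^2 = 39.67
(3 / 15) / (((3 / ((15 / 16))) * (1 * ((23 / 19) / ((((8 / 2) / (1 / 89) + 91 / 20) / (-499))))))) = -137009 / 3672640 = -0.04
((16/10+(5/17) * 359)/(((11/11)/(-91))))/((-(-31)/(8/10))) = -3316404/13175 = -251.72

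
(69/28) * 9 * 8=1242/7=177.43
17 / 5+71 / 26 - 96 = -11683 / 130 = -89.87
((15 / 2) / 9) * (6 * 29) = 145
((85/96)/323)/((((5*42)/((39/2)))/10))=65/25536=0.00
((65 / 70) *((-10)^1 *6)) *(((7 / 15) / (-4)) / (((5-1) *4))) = 13 / 32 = 0.41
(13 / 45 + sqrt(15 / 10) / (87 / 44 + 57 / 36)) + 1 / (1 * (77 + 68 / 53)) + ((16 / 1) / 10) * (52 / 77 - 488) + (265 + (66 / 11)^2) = -478.07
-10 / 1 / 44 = -5 / 22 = -0.23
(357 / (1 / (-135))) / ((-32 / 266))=6409935 / 16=400620.94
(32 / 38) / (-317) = -16 / 6023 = -0.00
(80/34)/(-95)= -8/323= -0.02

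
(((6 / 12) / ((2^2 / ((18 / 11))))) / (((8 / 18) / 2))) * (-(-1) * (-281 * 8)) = -22761 / 11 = -2069.18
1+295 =296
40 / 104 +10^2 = 1305 / 13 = 100.38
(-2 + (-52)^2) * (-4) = -10808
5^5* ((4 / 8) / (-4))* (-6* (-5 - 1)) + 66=-27993 / 2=-13996.50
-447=-447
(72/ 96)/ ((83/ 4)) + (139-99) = 3323/ 83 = 40.04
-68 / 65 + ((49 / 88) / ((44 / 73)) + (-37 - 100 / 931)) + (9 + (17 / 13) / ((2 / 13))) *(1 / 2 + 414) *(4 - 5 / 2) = 2540760181319 / 234314080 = 10843.40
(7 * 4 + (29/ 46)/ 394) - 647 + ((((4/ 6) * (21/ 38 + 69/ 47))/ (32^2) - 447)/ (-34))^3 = 1653.39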